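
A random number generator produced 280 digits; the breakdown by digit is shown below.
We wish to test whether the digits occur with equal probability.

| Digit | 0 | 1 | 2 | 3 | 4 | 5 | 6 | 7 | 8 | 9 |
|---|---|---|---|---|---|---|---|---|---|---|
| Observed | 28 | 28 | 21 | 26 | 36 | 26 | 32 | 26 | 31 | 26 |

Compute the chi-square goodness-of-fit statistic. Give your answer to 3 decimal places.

Expected count for each of the 10 categories: 280/10 = 28.
cat         O        E   (O−E)²/E
0          28       28     0.0000
1          28       28     0.0000
2          21       28     1.7500
3          26       28     0.1429
4          36       28     2.2857
5          26       28     0.1429
6          32       28     0.5714
7          26       28     0.1429
8          31       28     0.3214
9          26       28     0.1429
Sum = 5.500

5.500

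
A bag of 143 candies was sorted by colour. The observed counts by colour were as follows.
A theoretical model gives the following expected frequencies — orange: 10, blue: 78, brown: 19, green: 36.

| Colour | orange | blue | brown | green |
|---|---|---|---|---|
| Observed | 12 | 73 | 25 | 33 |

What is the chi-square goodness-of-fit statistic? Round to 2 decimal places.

cat         O        E   (O−E)²/E
orange     12       10      0.400
blue       73       78      0.321
brown      25       19      1.895
green      33       36      0.250
Sum = 2.87

2.87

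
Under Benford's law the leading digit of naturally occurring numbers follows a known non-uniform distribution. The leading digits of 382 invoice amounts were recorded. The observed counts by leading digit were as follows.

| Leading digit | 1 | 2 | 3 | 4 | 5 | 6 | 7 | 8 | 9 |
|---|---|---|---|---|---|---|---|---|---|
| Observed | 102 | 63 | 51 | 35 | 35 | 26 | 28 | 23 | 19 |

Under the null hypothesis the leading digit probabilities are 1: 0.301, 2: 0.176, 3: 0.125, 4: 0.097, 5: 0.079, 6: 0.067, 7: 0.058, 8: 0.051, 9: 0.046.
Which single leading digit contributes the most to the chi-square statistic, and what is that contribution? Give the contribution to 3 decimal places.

7, 1.541

Expected counts E_i = n·p_i: 382×0.301 = 114.982, 382×0.176 = 67.232, 382×0.125 = 47.75, 382×0.097 = 37.054, 382×0.079 = 30.178, 382×0.067 = 25.594, 382×0.058 = 22.156, 382×0.051 = 19.482, 382×0.046 = 17.572.
χ² = (102−114.982)²/114.982 + (63−67.232)²/67.232 + (51−47.75)²/47.75 + (35−37.054)²/37.054 + (35−30.178)²/30.178 + (26−25.594)²/25.594 + (28−22.156)²/22.156 + (23−19.482)²/19.482 + (19−17.572)²/17.572
   = 1.4657 + 0.2664 + 0.2212 + 0.1139 + 0.7705 + 0.0064 + 1.5414 + 0.6353 + 0.1160
The largest term is for 7: 1.541.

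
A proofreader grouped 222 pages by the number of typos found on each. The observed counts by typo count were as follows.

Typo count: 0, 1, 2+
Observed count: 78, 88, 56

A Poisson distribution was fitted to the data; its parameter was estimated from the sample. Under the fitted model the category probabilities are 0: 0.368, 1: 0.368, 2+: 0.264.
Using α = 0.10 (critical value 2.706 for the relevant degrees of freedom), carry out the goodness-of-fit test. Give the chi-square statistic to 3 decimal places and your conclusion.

0.770; do not reject

Expected counts E_i = n·p_i: 222×0.368 = 81.696, 222×0.368 = 81.696, 222×0.264 = 58.608.
χ² = (78−81.696)²/81.696 + (88−81.696)²/81.696 + (56−58.608)²/58.608
   = 0.1672 + 0.4864 + 0.1161
Sum = 0.770
df = 1. Since 0.770 < 2.706, we do not reject H₀.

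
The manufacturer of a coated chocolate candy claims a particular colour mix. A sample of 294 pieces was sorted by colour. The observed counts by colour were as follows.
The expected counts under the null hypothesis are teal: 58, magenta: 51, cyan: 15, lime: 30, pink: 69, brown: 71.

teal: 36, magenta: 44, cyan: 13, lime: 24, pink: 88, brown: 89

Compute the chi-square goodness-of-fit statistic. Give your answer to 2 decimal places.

χ² = (36−58)²/58 + (44−51)²/51 + (13−15)²/15 + (24−30)²/30 + (88−69)²/69 + (89−71)²/71
   = 8.345 + 0.961 + 0.267 + 1.200 + 5.232 + 4.563
Sum = 20.57

20.57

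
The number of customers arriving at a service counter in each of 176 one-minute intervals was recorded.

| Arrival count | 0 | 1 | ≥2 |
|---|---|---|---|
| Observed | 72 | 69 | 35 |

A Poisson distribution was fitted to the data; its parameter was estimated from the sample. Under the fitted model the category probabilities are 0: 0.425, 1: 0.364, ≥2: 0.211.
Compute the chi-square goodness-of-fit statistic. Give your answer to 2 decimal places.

0.61

Expected counts E_i = n·p_i: 176×0.425 = 74.8, 176×0.364 = 64.064, 176×0.211 = 37.136.
χ² = (72−74.8)²/74.8 + (69−64.064)²/64.064 + (35−37.136)²/37.136
   = 0.105 + 0.380 + 0.123
Sum = 0.61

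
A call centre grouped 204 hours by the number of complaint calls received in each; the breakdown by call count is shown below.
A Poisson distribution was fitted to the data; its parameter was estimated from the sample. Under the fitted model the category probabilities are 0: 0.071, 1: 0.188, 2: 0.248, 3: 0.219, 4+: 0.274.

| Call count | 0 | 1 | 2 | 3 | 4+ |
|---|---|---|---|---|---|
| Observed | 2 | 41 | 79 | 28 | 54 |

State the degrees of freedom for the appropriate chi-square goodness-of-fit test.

3

There are k = 5 categories and 1 parameter estimated from the data, so df = 5 − 1 − 1 = 3.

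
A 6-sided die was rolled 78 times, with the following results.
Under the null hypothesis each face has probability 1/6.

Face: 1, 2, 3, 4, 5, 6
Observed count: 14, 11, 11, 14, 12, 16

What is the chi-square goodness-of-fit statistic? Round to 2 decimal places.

Under H₀ each category has probability 1/6, so each expected count is 78/6 = 13.
1: (14 − 13)²/13 = 1/13 = 0.077
2: (11 − 13)²/13 = 4/13 = 0.308
3: (11 − 13)²/13 = 4/13 = 0.308
4: (14 − 13)²/13 = 1/13 = 0.077
5: (12 − 13)²/13 = 1/13 = 0.077
6: (16 − 13)²/13 = 9/13 = 0.692
Sum = 1.54

1.54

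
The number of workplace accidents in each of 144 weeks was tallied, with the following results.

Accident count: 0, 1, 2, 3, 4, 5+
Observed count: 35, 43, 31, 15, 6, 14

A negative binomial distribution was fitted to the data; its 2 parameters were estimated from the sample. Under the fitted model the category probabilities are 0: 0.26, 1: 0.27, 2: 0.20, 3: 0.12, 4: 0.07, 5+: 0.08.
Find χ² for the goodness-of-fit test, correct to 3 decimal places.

Expected counts E_i = n·p_i: 144×0.26 = 37.44, 144×0.27 = 38.88, 144×0.20 = 28.8, 144×0.12 = 17.28, 144×0.07 = 10.08, 144×0.08 = 11.52.
cat         O        E   (O−E)²/E
0          35    37.44     0.1590
1          43    38.88     0.4366
2          31     28.8     0.1681
3          15    17.28     0.3008
4           6    10.08     1.6514
5+         14    11.52     0.5339
Sum = 3.250

3.250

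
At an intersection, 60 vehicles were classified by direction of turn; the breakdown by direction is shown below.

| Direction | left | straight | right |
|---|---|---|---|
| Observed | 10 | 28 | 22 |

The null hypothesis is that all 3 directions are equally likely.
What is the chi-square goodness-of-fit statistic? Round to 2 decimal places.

8.40

Under H₀ each category has probability 1/3, so each expected count is 60/3 = 20.
cat           O        E   (O−E)²/E
left         10       20      5.000
straight     28       20      3.200
right        22       20      0.200
Sum = 8.40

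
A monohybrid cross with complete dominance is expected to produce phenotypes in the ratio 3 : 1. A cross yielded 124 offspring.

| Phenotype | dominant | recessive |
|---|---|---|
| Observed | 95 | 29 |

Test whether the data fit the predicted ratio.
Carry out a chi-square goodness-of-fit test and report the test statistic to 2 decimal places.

Ratio total = 4. Expected counts: 124×3/4 = 93, 124×1/4 = 31.
dominant: (95 − 93)²/93 = 4/93 = 0.043
recessive: (29 − 31)²/31 = 4/31 = 0.129
Sum = 0.17

0.17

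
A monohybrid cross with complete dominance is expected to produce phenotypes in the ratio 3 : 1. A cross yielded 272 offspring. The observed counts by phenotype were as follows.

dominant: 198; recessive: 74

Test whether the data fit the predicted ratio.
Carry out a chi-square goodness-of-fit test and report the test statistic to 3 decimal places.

0.706

Ratio total = 4. Expected counts: 272×3/4 = 204, 272×1/4 = 68.
χ² = (198−204)²/204 + (74−68)²/68
   = 0.1765 + 0.5294
Sum = 0.706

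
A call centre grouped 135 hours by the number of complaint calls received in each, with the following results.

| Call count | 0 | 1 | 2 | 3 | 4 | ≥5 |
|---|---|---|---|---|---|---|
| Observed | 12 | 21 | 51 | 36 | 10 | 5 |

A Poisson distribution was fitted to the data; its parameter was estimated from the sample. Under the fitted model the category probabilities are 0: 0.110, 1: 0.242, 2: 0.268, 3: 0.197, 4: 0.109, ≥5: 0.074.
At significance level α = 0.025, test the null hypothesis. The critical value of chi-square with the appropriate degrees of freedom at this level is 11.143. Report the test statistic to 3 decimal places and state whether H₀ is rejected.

Expected counts E_i = n·p_i: 135×0.110 = 14.85, 135×0.242 = 32.67, 135×0.268 = 36.18, 135×0.197 = 26.595, 135×0.109 = 14.715, 135×0.074 = 9.99.
χ² = (12−14.85)²/14.85 + (21−32.67)²/32.67 + (51−36.18)²/36.18 + (36−26.595)²/26.595 + (10−14.715)²/14.715 + (5−9.99)²/9.99
   = 0.5470 + 4.1686 + 6.0705 + 3.3260 + 1.5108 + 2.4925
Sum = 18.115
df = 4. Since 18.115 > 11.143, we reject H₀.

18.115; reject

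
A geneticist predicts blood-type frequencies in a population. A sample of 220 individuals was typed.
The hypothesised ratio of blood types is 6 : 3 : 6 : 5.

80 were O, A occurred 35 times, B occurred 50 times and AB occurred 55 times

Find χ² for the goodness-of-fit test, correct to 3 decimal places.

Ratio total = 20. Expected counts: 220×6/20 = 66, 220×3/20 = 33, 220×6/20 = 66, 220×5/20 = 55.
O: (80 − 66)²/66 = 196/66 = 2.9697
A: (35 − 33)²/33 = 4/33 = 0.1212
B: (50 − 66)²/66 = 256/66 = 3.8788
AB: (55 − 55)²/55 = 0/55 = 0.0000
Sum = 6.970

6.970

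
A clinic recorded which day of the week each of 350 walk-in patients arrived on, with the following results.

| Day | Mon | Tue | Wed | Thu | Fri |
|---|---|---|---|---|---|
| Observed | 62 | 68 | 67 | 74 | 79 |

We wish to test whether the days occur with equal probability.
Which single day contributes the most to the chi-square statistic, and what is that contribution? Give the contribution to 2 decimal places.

Fri, 1.16

Expected count for each of the 5 categories: 350/5 = 70.
χ² = (62−70)²/70 + (68−70)²/70 + (67−70)²/70 + (74−70)²/70 + (79−70)²/70
   = 0.914 + 0.057 + 0.129 + 0.229 + 1.157
The largest term is for Fri: 1.16.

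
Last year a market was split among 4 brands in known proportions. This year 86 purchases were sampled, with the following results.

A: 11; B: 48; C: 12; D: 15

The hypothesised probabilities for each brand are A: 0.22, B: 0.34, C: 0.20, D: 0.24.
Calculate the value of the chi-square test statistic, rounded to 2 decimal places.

Expected counts E_i = n·p_i: 86×0.22 = 18.92, 86×0.34 = 29.24, 86×0.20 = 17.2, 86×0.24 = 20.64.
χ² = (11−18.92)²/18.92 + (48−29.24)²/29.24 + (12−17.2)²/17.2 + (15−20.64)²/20.64
   = 3.315 + 12.036 + 1.572 + 1.541
Sum = 18.46

18.46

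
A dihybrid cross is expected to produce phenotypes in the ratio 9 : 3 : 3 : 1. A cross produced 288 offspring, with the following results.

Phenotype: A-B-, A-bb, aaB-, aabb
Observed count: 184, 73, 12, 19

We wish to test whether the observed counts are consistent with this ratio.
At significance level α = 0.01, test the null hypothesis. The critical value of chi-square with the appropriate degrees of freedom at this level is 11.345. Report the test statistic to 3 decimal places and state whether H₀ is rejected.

Ratio total = 16. Expected counts: 288×9/16 = 162, 288×3/16 = 54, 288×3/16 = 54, 288×1/16 = 18.
cat         O        E   (O−E)²/E
A-B-      184      162     2.9877
A-bb       73       54     6.6852
aaB-       12       54    32.6667
aabb       19       18     0.0556
Sum = 42.395
df = 3. Since 42.395 > 11.345, we reject H₀.

42.395; reject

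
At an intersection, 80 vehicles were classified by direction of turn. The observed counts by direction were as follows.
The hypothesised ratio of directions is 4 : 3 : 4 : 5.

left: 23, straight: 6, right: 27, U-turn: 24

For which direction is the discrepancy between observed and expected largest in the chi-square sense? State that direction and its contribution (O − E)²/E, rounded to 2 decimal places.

straight, 5.40

Ratio total = 16. Expected counts: 80×4/16 = 20, 80×3/16 = 15, 80×4/16 = 20, 80×5/16 = 25.
cat           O        E   (O−E)²/E
left         23       20      0.450
straight      6       15      5.400
right        27       20      2.450
U-turn       24       25      0.040
The largest term is for straight: 5.40.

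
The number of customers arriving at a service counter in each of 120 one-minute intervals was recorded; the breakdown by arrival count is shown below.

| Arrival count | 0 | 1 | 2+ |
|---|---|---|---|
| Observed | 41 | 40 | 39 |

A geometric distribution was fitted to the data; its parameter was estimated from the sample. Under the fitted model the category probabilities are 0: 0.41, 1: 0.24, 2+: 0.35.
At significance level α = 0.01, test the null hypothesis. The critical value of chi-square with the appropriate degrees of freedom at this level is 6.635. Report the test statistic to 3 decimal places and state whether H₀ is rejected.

5.937; do not reject

Expected counts E_i = n·p_i: 120×0.41 = 49.2, 120×0.24 = 28.8, 120×0.35 = 42.
cat         O        E   (O−E)²/E
0          41     49.2     1.3667
1          40     28.8     4.3556
2+         39       42     0.2143
Sum = 5.937
df = 1. Since 5.937 < 6.635, we do not reject H₀.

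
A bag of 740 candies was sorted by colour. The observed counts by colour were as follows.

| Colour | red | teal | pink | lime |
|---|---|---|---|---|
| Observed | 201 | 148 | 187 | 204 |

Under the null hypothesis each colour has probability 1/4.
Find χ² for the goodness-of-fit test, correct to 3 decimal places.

10.757

Expected count for each of the 4 categories: 740/4 = 185.
red: (201 − 185)²/185 = 256/185 = 1.3838
teal: (148 − 185)²/185 = 1369/185 = 7.4000
pink: (187 − 185)²/185 = 4/185 = 0.0216
lime: (204 − 185)²/185 = 361/185 = 1.9514
Sum = 10.757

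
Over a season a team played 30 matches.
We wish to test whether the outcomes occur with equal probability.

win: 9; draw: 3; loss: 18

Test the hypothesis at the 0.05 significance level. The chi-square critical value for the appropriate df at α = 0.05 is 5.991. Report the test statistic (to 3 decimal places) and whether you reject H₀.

11.400; reject

Under H₀ each category has probability 1/3, so each expected count is 30/3 = 10.
cat         O        E   (O−E)²/E
win         9       10     0.1000
draw        3       10     4.9000
loss       18       10     6.4000
Sum = 11.400
df = 2. Since 11.400 > 5.991, we reject H₀.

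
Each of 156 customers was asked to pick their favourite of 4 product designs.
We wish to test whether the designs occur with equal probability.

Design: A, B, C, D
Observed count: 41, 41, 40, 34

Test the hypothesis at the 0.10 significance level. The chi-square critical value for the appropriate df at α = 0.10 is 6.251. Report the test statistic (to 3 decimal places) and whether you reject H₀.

Expected count for each of the 4 categories: 156/4 = 39.
cat         O        E   (O−E)²/E
A          41       39     0.1026
B          41       39     0.1026
C          40       39     0.0256
D          34       39     0.6410
Sum = 0.872
df = 3. Since 0.872 < 6.251, we do not reject H₀.

0.872; do not reject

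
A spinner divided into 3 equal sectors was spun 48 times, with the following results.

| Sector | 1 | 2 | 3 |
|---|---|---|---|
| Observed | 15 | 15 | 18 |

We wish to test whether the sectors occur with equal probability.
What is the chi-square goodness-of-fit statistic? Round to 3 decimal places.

Expected count for each of the 3 categories: 48/3 = 16.
1: (15 − 16)²/16 = 1/16 = 0.0625
2: (15 − 16)²/16 = 1/16 = 0.0625
3: (18 − 16)²/16 = 4/16 = 0.2500
Sum = 0.375

0.375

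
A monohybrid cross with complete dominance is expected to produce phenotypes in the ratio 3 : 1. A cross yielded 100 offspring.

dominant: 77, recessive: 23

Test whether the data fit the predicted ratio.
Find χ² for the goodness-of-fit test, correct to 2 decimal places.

Ratio total = 4. Expected counts: 100×3/4 = 75, 100×1/4 = 25.
cat            O        E   (O−E)²/E
dominant      77       75      0.053
recessive     23       25      0.160
Sum = 0.21

0.21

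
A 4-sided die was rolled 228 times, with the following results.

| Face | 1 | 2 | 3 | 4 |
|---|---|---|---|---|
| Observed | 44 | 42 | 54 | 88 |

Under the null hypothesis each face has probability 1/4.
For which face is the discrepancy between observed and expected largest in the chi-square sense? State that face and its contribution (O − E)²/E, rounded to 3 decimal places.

4, 16.860

Expected count for each of the 4 categories: 228/4 = 57.
1: (44 − 57)²/57 = 169/57 = 2.9649
2: (42 − 57)²/57 = 225/57 = 3.9474
3: (54 − 57)²/57 = 9/57 = 0.1579
4: (88 − 57)²/57 = 961/57 = 16.8596
The largest term is for 4: 16.860.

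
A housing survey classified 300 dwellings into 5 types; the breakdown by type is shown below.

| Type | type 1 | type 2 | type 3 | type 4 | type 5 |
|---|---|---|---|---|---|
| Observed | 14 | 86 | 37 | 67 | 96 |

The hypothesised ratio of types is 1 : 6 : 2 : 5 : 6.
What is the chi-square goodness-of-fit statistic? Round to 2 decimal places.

Ratio total = 20. Expected counts: 300×1/20 = 15, 300×6/20 = 90, 300×2/20 = 30, 300×5/20 = 75, 300×6/20 = 90.
χ² = (14−15)²/15 + (86−90)²/90 + (37−30)²/30 + (67−75)²/75 + (96−90)²/90
   = 0.067 + 0.178 + 1.633 + 0.853 + 0.400
Sum = 3.13

3.13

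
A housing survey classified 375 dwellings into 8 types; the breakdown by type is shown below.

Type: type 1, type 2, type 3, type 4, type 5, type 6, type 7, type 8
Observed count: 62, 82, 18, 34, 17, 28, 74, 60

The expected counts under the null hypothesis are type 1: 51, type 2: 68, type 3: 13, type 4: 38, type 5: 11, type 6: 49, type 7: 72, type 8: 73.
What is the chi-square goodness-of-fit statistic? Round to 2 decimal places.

cat         O        E   (O−E)²/E
type 1     62       51      2.373
type 2     82       68      2.882
type 3     18       13      1.923
type 4     34       38      0.421
type 5     17       11      3.273
type 6     28       49      9.000
type 7     74       72      0.056
type 8     60       73      2.315
Sum = 22.24

22.24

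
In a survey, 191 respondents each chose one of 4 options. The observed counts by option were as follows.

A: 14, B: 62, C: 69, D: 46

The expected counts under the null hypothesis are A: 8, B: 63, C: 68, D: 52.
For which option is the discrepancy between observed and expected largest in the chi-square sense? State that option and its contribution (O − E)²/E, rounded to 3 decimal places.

A: (14 − 8)²/8 = 36/8 = 4.5000
B: (62 − 63)²/63 = 1/63 = 0.0159
C: (69 − 68)²/68 = 1/68 = 0.0147
D: (46 − 52)²/52 = 36/52 = 0.6923
The largest term is for A: 4.500.

A, 4.500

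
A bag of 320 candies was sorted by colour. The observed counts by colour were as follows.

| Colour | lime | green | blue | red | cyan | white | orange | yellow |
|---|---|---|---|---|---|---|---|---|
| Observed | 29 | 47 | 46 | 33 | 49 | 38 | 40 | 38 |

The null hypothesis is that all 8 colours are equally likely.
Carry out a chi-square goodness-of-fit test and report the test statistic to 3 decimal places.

Under H₀ each category has probability 1/8, so each expected count is 320/8 = 40.
lime: (29 − 40)²/40 = 121/40 = 3.0250
green: (47 − 40)²/40 = 49/40 = 1.2250
blue: (46 − 40)²/40 = 36/40 = 0.9000
red: (33 − 40)²/40 = 49/40 = 1.2250
cyan: (49 − 40)²/40 = 81/40 = 2.0250
white: (38 − 40)²/40 = 4/40 = 0.1000
orange: (40 − 40)²/40 = 0/40 = 0.0000
yellow: (38 − 40)²/40 = 4/40 = 0.1000
Sum = 8.600

8.600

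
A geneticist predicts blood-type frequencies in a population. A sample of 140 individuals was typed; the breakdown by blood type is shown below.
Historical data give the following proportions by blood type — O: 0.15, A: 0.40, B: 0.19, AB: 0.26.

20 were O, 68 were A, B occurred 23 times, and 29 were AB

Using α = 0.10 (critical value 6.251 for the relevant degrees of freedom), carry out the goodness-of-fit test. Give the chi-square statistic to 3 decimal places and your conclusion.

Expected counts E_i = n·p_i: 140×0.15 = 21, 140×0.40 = 56, 140×0.19 = 26.6, 140×0.26 = 36.4.
cat         O        E   (O−E)²/E
O          20       21     0.0476
A          68       56     2.5714
B          23     26.6     0.4872
AB         29     36.4     1.5044
Sum = 4.611
df = 3. Since 4.611 < 6.251, we do not reject H₀.

4.611; do not reject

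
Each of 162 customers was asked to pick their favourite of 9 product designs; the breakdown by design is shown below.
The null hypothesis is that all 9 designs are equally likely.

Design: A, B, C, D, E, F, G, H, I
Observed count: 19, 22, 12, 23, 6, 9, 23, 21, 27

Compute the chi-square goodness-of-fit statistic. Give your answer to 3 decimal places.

23.222

Expected count for each of the 9 categories: 162/9 = 18.
cat         O        E   (O−E)²/E
A          19       18     0.0556
B          22       18     0.8889
C          12       18     2.0000
D          23       18     1.3889
E           6       18     8.0000
F           9       18     4.5000
G          23       18     1.3889
H          21       18     0.5000
I          27       18     4.5000
Sum = 23.222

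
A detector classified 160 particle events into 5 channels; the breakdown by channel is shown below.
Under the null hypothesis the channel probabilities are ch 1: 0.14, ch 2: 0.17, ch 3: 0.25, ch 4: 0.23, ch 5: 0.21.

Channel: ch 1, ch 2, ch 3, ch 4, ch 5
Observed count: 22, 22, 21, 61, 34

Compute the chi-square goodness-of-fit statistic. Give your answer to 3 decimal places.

25.945

Expected counts E_i = n·p_i: 160×0.14 = 22.4, 160×0.17 = 27.2, 160×0.25 = 40, 160×0.23 = 36.8, 160×0.21 = 33.6.
cat         O        E   (O−E)²/E
ch 1       22     22.4     0.0071
ch 2       22     27.2     0.9941
ch 3       21       40     9.0250
ch 4       61     36.8    15.9141
ch 5       34     33.6     0.0048
Sum = 25.945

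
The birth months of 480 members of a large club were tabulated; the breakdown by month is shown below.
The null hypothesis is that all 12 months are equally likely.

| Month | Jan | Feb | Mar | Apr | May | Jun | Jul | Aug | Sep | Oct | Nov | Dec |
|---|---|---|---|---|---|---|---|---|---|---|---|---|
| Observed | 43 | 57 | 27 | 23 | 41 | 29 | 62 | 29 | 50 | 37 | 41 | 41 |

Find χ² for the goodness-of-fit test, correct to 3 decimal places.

Under H₀ each category has probability 1/12, so each expected count is 480/12 = 40.
cat         O        E   (O−E)²/E
Jan        43       40     0.2250
Feb        57       40     7.2250
Mar        27       40     4.2250
Apr        23       40     7.2250
May        41       40     0.0250
Jun        29       40     3.0250
Jul        62       40    12.1000
Aug        29       40     3.0250
Sep        50       40     2.5000
Oct        37       40     0.2250
Nov        41       40     0.0250
Dec        41       40     0.0250
Sum = 39.850

39.850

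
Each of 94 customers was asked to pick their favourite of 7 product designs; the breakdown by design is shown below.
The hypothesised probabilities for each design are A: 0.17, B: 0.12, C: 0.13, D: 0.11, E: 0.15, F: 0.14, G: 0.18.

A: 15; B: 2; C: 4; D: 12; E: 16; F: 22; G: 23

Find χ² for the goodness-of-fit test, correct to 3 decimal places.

Expected counts E_i = n·p_i: 94×0.17 = 15.98, 94×0.12 = 11.28, 94×0.13 = 12.22, 94×0.11 = 10.34, 94×0.15 = 14.1, 94×0.14 = 13.16, 94×0.18 = 16.92.
χ² = (15−15.98)²/15.98 + (2−11.28)²/11.28 + (4−12.22)²/12.22 + (12−10.34)²/10.34 + (16−14.1)²/14.1 + (22−13.16)²/13.16 + (23−16.92)²/16.92
   = 0.0601 + 7.6346 + 5.5293 + 0.2665 + 0.2560 + 5.9381 + 2.1848
Sum = 21.869

21.869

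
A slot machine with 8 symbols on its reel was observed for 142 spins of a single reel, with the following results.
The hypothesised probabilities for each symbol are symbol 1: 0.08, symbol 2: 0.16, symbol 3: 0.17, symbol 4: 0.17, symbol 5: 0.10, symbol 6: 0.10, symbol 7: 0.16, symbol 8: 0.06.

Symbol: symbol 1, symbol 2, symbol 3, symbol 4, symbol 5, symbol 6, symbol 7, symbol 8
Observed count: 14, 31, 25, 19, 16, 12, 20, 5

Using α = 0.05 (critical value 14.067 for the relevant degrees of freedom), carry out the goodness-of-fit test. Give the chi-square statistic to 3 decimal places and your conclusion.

Expected counts E_i = n·p_i: 142×0.08 = 11.36, 142×0.16 = 22.72, 142×0.17 = 24.14, 142×0.17 = 24.14, 142×0.10 = 14.2, 142×0.10 = 14.2, 142×0.16 = 22.72, 142×0.06 = 8.52.
χ² = (14−11.36)²/11.36 + (31−22.72)²/22.72 + (25−24.14)²/24.14 + (19−24.14)²/24.14 + (16−14.2)²/14.2 + (12−14.2)²/14.2 + (20−22.72)²/22.72 + (5−8.52)²/8.52
   = 0.6135 + 3.0175 + 0.0306 + 1.0944 + 0.2282 + 0.3408 + 0.3256 + 1.4543
Sum = 7.105
df = 7. Since 7.105 < 14.067, we do not reject H₀.

7.105; do not reject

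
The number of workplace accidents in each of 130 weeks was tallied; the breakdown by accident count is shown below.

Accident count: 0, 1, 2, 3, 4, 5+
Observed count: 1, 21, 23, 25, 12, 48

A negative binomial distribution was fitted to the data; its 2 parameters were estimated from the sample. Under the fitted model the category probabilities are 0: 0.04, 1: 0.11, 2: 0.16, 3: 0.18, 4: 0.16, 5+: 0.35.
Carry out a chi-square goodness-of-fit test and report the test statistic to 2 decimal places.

Expected counts E_i = n·p_i: 130×0.04 = 5.2, 130×0.11 = 14.3, 130×0.16 = 20.8, 130×0.18 = 23.4, 130×0.16 = 20.8, 130×0.35 = 45.5.
cat         O        E   (O−E)²/E
0           1      5.2      3.392
1          21     14.3      3.139
2          23     20.8      0.233
3          25     23.4      0.109
4          12     20.8      3.723
5+         48     45.5      0.137
Sum = 10.73

10.73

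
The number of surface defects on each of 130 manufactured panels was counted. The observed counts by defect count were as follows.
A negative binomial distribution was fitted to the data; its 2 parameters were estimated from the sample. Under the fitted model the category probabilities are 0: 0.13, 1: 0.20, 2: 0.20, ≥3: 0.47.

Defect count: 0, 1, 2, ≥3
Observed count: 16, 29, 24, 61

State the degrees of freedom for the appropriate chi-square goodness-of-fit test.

There are k = 4 categories and 2 parameters estimated from the data, so df = 4 − 1 − 2 = 1.

1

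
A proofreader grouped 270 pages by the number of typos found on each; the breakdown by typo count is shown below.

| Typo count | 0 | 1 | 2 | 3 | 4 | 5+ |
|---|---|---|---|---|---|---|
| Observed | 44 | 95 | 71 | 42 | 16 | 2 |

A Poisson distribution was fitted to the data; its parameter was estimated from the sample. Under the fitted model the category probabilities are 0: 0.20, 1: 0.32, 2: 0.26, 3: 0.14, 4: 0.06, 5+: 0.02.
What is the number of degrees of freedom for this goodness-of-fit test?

4

There are k = 6 categories and 1 parameter estimated from the data, so df = 6 − 1 − 1 = 4.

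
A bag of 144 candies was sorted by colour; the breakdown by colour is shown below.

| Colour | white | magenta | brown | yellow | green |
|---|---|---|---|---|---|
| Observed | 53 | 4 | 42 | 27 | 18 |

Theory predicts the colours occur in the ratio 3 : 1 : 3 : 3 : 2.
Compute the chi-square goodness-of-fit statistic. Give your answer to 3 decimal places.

Ratio total = 12. Expected counts: 144×3/12 = 36, 144×1/12 = 12, 144×3/12 = 36, 144×3/12 = 36, 144×2/12 = 24.
χ² = (53−36)²/36 + (4−12)²/12 + (42−36)²/36 + (27−36)²/36 + (18−24)²/24
   = 8.0278 + 5.3333 + 1.0000 + 2.2500 + 1.5000
Sum = 18.111

18.111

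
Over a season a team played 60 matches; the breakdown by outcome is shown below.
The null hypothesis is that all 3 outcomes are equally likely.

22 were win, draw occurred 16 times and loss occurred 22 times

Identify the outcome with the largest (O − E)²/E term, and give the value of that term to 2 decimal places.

draw, 0.80

Under H₀ each category has probability 1/3, so each expected count is 60/3 = 20.
win: (22 − 20)²/20 = 4/20 = 0.200
draw: (16 − 20)²/20 = 16/20 = 0.800
loss: (22 − 20)²/20 = 4/20 = 0.200
The largest term is for draw: 0.80.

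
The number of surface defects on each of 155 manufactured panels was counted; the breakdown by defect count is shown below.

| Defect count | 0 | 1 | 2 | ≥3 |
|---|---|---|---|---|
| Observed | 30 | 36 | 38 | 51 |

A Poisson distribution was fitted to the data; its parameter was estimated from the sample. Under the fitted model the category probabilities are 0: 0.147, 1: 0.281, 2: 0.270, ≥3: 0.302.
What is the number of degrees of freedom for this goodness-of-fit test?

2

There are k = 4 categories and 1 parameter estimated from the data, so df = 4 − 1 − 1 = 2.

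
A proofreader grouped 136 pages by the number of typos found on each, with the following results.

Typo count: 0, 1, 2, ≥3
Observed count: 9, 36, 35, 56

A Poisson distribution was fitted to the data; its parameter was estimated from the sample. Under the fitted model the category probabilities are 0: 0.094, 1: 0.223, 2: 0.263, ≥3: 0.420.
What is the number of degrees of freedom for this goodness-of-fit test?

2

There are k = 4 categories and 1 parameter estimated from the data, so df = 4 − 1 − 1 = 2.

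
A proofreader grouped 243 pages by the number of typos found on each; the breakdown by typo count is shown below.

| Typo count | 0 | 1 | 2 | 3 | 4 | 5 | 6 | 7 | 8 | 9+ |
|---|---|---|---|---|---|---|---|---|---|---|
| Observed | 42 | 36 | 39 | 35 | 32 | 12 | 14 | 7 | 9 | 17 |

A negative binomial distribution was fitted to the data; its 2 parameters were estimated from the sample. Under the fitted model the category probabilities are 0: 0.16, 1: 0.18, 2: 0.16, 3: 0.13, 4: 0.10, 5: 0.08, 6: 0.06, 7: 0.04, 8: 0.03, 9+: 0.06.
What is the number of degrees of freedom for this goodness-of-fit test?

7

There are k = 10 categories and 2 parameters estimated from the data, so df = 10 − 1 − 2 = 7.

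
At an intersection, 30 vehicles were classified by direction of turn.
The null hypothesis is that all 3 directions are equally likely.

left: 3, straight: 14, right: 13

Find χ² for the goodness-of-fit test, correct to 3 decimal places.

Expected count for each of the 3 categories: 30/3 = 10.
left: (3 − 10)²/10 = 49/10 = 4.9000
straight: (14 − 10)²/10 = 16/10 = 1.6000
right: (13 − 10)²/10 = 9/10 = 0.9000
Sum = 7.400

7.400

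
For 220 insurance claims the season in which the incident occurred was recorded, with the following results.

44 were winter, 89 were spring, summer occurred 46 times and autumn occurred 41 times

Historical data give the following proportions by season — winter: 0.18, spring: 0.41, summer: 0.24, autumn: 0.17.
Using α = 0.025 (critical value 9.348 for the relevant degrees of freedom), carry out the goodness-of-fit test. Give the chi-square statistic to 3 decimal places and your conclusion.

1.727; do not reject

Expected counts E_i = n·p_i: 220×0.18 = 39.6, 220×0.41 = 90.2, 220×0.24 = 52.8, 220×0.17 = 37.4.
χ² = (44−39.6)²/39.6 + (89−90.2)²/90.2 + (46−52.8)²/52.8 + (41−37.4)²/37.4
   = 0.4889 + 0.0160 + 0.8758 + 0.3465
Sum = 1.727
df = 3. Since 1.727 < 9.348, we do not reject H₀.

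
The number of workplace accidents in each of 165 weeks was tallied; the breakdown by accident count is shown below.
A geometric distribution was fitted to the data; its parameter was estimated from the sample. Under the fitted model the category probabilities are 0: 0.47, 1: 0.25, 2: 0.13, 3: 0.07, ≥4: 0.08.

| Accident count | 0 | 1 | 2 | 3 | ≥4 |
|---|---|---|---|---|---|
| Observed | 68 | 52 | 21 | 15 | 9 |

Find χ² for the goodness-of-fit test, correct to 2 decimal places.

6.35

Expected counts E_i = n·p_i: 165×0.47 = 77.55, 165×0.25 = 41.25, 165×0.13 = 21.45, 165×0.07 = 11.55, 165×0.08 = 13.2.
0: (68 − 77.55)²/77.55 = 91.2025/77.55 = 1.176
1: (52 − 41.25)²/41.25 = 115.5625/41.25 = 2.802
2: (21 − 21.45)²/21.45 = 0.2025/21.45 = 0.009
3: (15 − 11.55)²/11.55 = 11.9025/11.55 = 1.031
≥4: (9 − 13.2)²/13.2 = 17.64/13.2 = 1.336
Sum = 6.35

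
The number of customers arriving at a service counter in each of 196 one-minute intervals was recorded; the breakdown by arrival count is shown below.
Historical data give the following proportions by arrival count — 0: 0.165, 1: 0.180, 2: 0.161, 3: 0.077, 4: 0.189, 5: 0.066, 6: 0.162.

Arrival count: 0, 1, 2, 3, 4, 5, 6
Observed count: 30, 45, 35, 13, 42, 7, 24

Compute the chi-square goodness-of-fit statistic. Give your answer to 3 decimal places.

8.793

Expected counts E_i = n·p_i: 196×0.165 = 32.34, 196×0.180 = 35.28, 196×0.161 = 31.556, 196×0.077 = 15.092, 196×0.189 = 37.044, 196×0.066 = 12.936, 196×0.162 = 31.752.
χ² = (30−32.34)²/32.34 + (45−35.28)²/35.28 + (35−31.556)²/31.556 + (13−15.092)²/15.092 + (42−37.044)²/37.044 + (7−12.936)²/12.936 + (24−31.752)²/31.752
   = 0.1693 + 2.6780 + 0.3759 + 0.2900 + 0.6630 + 2.7239 + 1.8926
Sum = 8.793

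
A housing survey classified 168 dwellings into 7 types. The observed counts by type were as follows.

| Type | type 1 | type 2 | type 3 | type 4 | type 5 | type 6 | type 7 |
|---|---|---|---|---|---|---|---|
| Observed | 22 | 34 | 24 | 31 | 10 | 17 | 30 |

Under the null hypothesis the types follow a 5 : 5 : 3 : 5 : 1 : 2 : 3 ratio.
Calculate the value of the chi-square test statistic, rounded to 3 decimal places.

11.529

Ratio total = 24. Expected counts: 168×5/24 = 35, 168×5/24 = 35, 168×3/24 = 21, 168×5/24 = 35, 168×1/24 = 7, 168×2/24 = 14, 168×3/24 = 21.
cat         O        E   (O−E)²/E
type 1     22       35     4.8286
type 2     34       35     0.0286
type 3     24       21     0.4286
type 4     31       35     0.4571
type 5     10        7     1.2857
type 6     17       14     0.6429
type 7     30       21     3.8571
Sum = 11.529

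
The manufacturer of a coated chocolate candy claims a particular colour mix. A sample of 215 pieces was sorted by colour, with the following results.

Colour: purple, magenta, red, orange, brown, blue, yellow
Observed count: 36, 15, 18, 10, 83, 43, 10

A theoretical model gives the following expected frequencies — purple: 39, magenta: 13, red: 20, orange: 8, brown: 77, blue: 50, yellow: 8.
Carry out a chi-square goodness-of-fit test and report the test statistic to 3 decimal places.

cat          O        E   (O−E)²/E
purple      36       39     0.2308
magenta     15       13     0.3077
red         18       20     0.2000
orange      10        8     0.5000
brown       83       77     0.4675
blue        43       50     0.9800
yellow      10        8     0.5000
Sum = 3.186

3.186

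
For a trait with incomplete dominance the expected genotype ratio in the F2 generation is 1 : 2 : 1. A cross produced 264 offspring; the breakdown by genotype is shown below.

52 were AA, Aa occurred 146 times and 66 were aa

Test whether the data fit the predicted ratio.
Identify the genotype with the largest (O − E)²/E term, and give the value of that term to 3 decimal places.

Ratio total = 4. Expected counts: 264×1/4 = 66, 264×2/4 = 132, 264×1/4 = 66.
χ² = (52−66)²/66 + (146−132)²/132 + (66−66)²/66
   = 2.9697 + 1.4848 + 0.0000
The largest term is for AA: 2.970.

AA, 2.970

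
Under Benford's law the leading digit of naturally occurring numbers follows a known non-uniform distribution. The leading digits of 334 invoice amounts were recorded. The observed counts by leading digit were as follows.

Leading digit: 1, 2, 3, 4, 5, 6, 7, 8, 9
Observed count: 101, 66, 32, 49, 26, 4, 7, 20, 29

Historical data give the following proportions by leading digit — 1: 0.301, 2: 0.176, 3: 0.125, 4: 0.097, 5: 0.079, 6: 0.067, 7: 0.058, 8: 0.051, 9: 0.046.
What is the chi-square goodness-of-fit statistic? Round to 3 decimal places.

Expected counts E_i = n·p_i: 334×0.301 = 100.534, 334×0.176 = 58.784, 334×0.125 = 41.75, 334×0.097 = 32.398, 334×0.079 = 26.386, 334×0.067 = 22.378, 334×0.058 = 19.372, 334×0.051 = 17.034, 334×0.046 = 15.364.
χ² = (101−100.534)²/100.534 + (66−58.784)²/58.784 + (32−41.75)²/41.75 + (49−32.398)²/32.398 + (26−26.386)²/26.386 + (4−22.378)²/22.378 + (7−19.372)²/19.372 + (20−17.034)²/17.034 + (29−15.364)²/15.364
   = 0.0022 + 0.8858 + 2.2769 + 8.5075 + 0.0056 + 15.0930 + 7.9014 + 0.5164 + 12.1023
Sum = 47.291

47.291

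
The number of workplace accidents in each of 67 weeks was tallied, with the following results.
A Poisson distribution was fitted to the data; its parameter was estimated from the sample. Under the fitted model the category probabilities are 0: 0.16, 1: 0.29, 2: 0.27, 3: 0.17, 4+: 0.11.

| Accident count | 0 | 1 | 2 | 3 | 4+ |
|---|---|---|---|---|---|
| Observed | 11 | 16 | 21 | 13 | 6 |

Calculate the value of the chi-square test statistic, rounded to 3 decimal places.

1.563

Expected counts E_i = n·p_i: 67×0.16 = 10.72, 67×0.29 = 19.43, 67×0.27 = 18.09, 67×0.17 = 11.39, 67×0.11 = 7.37.
χ² = (11−10.72)²/10.72 + (16−19.43)²/19.43 + (21−18.09)²/18.09 + (13−11.39)²/11.39 + (6−7.37)²/7.37
   = 0.0073 + 0.6055 + 0.4681 + 0.2276 + 0.2547
Sum = 1.563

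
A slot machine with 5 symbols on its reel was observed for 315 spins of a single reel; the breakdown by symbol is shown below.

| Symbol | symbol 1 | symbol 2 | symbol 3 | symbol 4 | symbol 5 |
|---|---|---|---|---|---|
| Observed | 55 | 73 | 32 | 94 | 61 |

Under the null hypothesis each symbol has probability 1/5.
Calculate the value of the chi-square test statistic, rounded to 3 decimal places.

Expected count for each of the 5 categories: 315/5 = 63.
χ² = (55−63)²/63 + (73−63)²/63 + (32−63)²/63 + (94−63)²/63 + (61−63)²/63
   = 1.0159 + 1.5873 + 15.2540 + 15.2540 + 0.0635
Sum = 33.175

33.175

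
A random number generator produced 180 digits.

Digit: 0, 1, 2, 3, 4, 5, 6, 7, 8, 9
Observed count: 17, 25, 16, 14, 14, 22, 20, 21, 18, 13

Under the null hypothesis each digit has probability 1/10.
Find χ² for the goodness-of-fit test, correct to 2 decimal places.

Expected count for each of the 10 categories: 180/10 = 18.
0: (17 − 18)²/18 = 1/18 = 0.056
1: (25 − 18)²/18 = 49/18 = 2.722
2: (16 − 18)²/18 = 4/18 = 0.222
3: (14 − 18)²/18 = 16/18 = 0.889
4: (14 − 18)²/18 = 16/18 = 0.889
5: (22 − 18)²/18 = 16/18 = 0.889
6: (20 − 18)²/18 = 4/18 = 0.222
7: (21 − 18)²/18 = 9/18 = 0.500
8: (18 − 18)²/18 = 0/18 = 0.000
9: (13 − 18)²/18 = 25/18 = 1.389
Sum = 7.78

7.78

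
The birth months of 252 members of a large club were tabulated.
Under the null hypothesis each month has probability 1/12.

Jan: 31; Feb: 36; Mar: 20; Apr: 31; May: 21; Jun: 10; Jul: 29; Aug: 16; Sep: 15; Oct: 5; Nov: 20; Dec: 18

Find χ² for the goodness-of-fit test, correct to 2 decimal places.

Under H₀ each category has probability 1/12, so each expected count is 252/12 = 21.
cat         O        E   (O−E)²/E
Jan        31       21      4.762
Feb        36       21     10.714
Mar        20       21      0.048
Apr        31       21      4.762
May        21       21      0.000
Jun        10       21      5.762
Jul        29       21      3.048
Aug        16       21      1.190
Sep        15       21      1.714
Oct         5       21     12.190
Nov        20       21      0.048
Dec        18       21      0.429
Sum = 44.67

44.67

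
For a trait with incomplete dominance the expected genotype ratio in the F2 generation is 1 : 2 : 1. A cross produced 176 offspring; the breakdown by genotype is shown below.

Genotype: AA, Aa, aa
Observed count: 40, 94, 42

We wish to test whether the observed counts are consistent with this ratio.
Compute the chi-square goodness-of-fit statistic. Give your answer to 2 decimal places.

0.86

Ratio total = 4. Expected counts: 176×1/4 = 44, 176×2/4 = 88, 176×1/4 = 44.
AA: (40 − 44)²/44 = 16/44 = 0.364
Aa: (94 − 88)²/88 = 36/88 = 0.409
aa: (42 − 44)²/44 = 4/44 = 0.091
Sum = 0.86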